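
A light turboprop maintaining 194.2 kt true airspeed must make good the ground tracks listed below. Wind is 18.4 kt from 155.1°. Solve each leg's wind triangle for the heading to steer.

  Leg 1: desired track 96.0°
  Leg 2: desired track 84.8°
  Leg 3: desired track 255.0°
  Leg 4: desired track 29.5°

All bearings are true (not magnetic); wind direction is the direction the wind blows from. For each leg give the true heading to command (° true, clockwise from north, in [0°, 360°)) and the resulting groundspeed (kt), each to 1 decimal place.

Leg 1: desired track 96.0°; wind correction +4.7° → command heading 100.7°, groundspeed 184.1 kt
Leg 2: desired track 84.8°; wind correction +5.1° → command heading 89.9°, groundspeed 187.2 kt
Leg 3: desired track 255.0°; wind correction -5.4° → command heading 249.6°, groundspeed 196.5 kt
Leg 4: desired track 29.5°; wind correction +4.4° → command heading 33.9°, groundspeed 204.3 kt

Leg 1: heading=100.7°, groundspeed=184.1 kt
Leg 2: heading=89.9°, groundspeed=187.2 kt
Leg 3: heading=249.6°, groundspeed=196.5 kt
Leg 4: heading=33.9°, groundspeed=204.3 kt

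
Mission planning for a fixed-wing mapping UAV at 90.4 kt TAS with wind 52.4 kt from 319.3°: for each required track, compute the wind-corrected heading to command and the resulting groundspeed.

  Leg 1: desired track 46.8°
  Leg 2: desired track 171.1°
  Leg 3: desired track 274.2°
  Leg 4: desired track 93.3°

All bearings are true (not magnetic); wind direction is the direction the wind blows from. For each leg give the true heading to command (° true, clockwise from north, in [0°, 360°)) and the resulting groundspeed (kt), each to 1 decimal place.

Leg 1: heading=11.4°, groundspeed=71.4 kt
Leg 2: heading=188.9°, groundspeed=130.6 kt
Leg 3: heading=298.4°, groundspeed=45.4 kt
Leg 4: heading=68.7°, groundspeed=118.6 kt

Leg 1: desired track 46.8°; wind correction -35.4° → command heading 11.4°, groundspeed 71.4 kt
Leg 2: desired track 171.1°; wind correction +17.8° → command heading 188.9°, groundspeed 130.6 kt
Leg 3: desired track 274.2°; wind correction +24.2° → command heading 298.4°, groundspeed 45.4 kt
Leg 4: desired track 93.3°; wind correction -24.6° → command heading 68.7°, groundspeed 118.6 kt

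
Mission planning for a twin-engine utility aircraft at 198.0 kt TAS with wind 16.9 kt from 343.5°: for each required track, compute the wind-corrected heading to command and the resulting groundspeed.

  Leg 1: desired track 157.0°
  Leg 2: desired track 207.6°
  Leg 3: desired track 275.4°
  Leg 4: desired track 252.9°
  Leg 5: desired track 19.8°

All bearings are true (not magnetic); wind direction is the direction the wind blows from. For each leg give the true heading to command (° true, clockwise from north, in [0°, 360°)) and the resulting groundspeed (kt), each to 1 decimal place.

Leg 1: heading=156.4°, groundspeed=214.8 kt
Leg 2: heading=211.0°, groundspeed=209.8 kt
Leg 3: heading=279.9°, groundspeed=191.1 kt
Leg 4: heading=257.8°, groundspeed=197.5 kt
Leg 5: heading=16.9°, groundspeed=184.1 kt

Leg 1: desired track 157.0°; wind correction -0.6° → command heading 156.4°, groundspeed 214.8 kt
Leg 2: desired track 207.6°; wind correction +3.4° → command heading 211.0°, groundspeed 209.8 kt
Leg 3: desired track 275.4°; wind correction +4.5° → command heading 279.9°, groundspeed 191.1 kt
Leg 4: desired track 252.9°; wind correction +4.9° → command heading 257.8°, groundspeed 197.5 kt
Leg 5: desired track 19.8°; wind correction -2.9° → command heading 16.9°, groundspeed 184.1 kt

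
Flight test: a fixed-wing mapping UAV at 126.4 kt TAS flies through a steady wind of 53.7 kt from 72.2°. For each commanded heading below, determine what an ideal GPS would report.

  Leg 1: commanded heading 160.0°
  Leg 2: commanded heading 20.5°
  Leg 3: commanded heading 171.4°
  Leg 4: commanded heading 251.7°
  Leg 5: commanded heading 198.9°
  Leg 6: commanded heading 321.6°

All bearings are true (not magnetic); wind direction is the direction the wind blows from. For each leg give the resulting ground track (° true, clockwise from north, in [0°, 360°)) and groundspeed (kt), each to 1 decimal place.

Leg 1: heading 160.0°; drift +23.3° → track 183.3°, groundspeed 135.4 kt
Leg 2: heading 20.5°; drift -24.4° → track 356.1°, groundspeed 102.2 kt
Leg 3: heading 171.4°; drift +21.4° → track 192.8°, groundspeed 145.0 kt
Leg 4: heading 251.7°; drift +0.1° → track 251.8°, groundspeed 180.1 kt
Leg 5: heading 198.9°; drift +15.2° → track 214.1°, groundspeed 164.2 kt
Leg 6: heading 321.6°; drift -19.1° → track 302.5°, groundspeed 153.7 kt

Leg 1: track=183.3°, groundspeed=135.4 kt
Leg 2: track=356.1°, groundspeed=102.2 kt
Leg 3: track=192.8°, groundspeed=145.0 kt
Leg 4: track=251.8°, groundspeed=180.1 kt
Leg 5: track=214.1°, groundspeed=164.2 kt
Leg 6: track=302.5°, groundspeed=153.7 kt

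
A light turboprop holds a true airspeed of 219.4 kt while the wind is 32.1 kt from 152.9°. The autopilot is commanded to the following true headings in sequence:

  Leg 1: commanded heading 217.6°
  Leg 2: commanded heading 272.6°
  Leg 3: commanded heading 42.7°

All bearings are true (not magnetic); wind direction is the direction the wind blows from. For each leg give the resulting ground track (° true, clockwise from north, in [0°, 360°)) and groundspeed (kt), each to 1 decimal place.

Leg 1: heading 217.6°; drift +8.0° → track 225.6°, groundspeed 207.7 kt
Leg 2: heading 272.6°; drift +6.8° → track 279.4°, groundspeed 237.0 kt
Leg 3: heading 42.7°; drift -7.4° → track 35.3°, groundspeed 232.4 kt

Leg 1: track=225.6°, groundspeed=207.7 kt
Leg 2: track=279.4°, groundspeed=237.0 kt
Leg 3: track=35.3°, groundspeed=232.4 kt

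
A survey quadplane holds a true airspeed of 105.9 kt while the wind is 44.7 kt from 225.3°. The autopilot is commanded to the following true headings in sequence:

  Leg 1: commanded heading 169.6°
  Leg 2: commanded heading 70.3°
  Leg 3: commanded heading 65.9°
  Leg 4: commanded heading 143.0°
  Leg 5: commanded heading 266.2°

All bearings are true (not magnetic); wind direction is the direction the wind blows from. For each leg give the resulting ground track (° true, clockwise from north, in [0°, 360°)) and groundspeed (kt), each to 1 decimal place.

Leg 1: track=145.0°, groundspeed=88.8 kt
Leg 2: track=62.9°, groundspeed=147.6 kt
Leg 3: track=59.8°, groundspeed=148.6 kt
Leg 4: track=119.1°, groundspeed=109.3 kt
Leg 5: track=288.3°, groundspeed=77.8 kt

Leg 1: heading 169.6°; drift -24.6° → track 145.0°, groundspeed 88.8 kt
Leg 2: heading 70.3°; drift -7.4° → track 62.9°, groundspeed 147.6 kt
Leg 3: heading 65.9°; drift -6.1° → track 59.8°, groundspeed 148.6 kt
Leg 4: heading 143.0°; drift -23.9° → track 119.1°, groundspeed 109.3 kt
Leg 5: heading 266.2°; drift +22.1° → track 288.3°, groundspeed 77.8 kt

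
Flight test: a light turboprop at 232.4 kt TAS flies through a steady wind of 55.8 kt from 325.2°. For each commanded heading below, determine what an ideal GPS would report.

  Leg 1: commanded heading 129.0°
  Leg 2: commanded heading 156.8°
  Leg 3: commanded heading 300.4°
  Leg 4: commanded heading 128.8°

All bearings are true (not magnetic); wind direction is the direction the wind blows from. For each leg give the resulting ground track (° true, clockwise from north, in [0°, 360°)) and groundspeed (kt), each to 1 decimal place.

Leg 1: track=132.1°, groundspeed=286.4 kt
Leg 2: track=154.6°, groundspeed=287.3 kt
Leg 3: track=293.1°, groundspeed=183.2 kt
Leg 4: track=132.0°, groundspeed=286.4 kt

Leg 1: heading 129.0°; drift +3.1° → track 132.1°, groundspeed 286.4 kt
Leg 2: heading 156.8°; drift -2.2° → track 154.6°, groundspeed 287.3 kt
Leg 3: heading 300.4°; drift -7.3° → track 293.1°, groundspeed 183.2 kt
Leg 4: heading 128.8°; drift +3.2° → track 132.0°, groundspeed 286.4 kt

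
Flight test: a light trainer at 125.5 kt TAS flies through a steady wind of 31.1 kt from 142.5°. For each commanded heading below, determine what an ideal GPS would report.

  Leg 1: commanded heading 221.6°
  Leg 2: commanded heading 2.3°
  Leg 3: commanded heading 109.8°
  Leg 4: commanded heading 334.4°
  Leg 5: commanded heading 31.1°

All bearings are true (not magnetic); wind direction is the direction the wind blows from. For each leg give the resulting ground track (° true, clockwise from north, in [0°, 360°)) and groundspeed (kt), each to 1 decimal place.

Leg 1: heading 221.6°; drift +14.3° → track 235.9°, groundspeed 123.5 kt
Leg 2: heading 2.3°; drift -7.6° → track 354.7°, groundspeed 150.7 kt
Leg 3: heading 109.8°; drift -9.6° → track 100.2°, groundspeed 100.7 kt
Leg 4: heading 334.4°; drift -2.4° → track 332.0°, groundspeed 156.1 kt
Leg 5: heading 31.1°; drift -11.9° → track 19.2°, groundspeed 139.9 kt

Leg 1: track=235.9°, groundspeed=123.5 kt
Leg 2: track=354.7°, groundspeed=150.7 kt
Leg 3: track=100.2°, groundspeed=100.7 kt
Leg 4: track=332.0°, groundspeed=156.1 kt
Leg 5: track=19.2°, groundspeed=139.9 kt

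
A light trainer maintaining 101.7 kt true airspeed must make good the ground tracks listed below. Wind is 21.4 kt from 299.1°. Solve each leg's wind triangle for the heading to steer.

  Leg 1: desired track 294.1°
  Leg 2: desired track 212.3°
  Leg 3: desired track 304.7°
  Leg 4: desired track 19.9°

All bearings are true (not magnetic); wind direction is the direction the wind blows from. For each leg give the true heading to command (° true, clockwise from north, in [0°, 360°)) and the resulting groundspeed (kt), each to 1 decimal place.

Leg 1: desired track 294.1°; wind correction +1.1° → command heading 295.2°, groundspeed 80.4 kt
Leg 2: desired track 212.3°; wind correction +12.1° → command heading 224.4°, groundspeed 98.2 kt
Leg 3: desired track 304.7°; wind correction -1.2° → command heading 303.5°, groundspeed 80.4 kt
Leg 4: desired track 19.9°; wind correction -12.0° → command heading 7.9°, groundspeed 96.1 kt

Leg 1: heading=295.2°, groundspeed=80.4 kt
Leg 2: heading=224.4°, groundspeed=98.2 kt
Leg 3: heading=303.5°, groundspeed=80.4 kt
Leg 4: heading=7.9°, groundspeed=96.1 kt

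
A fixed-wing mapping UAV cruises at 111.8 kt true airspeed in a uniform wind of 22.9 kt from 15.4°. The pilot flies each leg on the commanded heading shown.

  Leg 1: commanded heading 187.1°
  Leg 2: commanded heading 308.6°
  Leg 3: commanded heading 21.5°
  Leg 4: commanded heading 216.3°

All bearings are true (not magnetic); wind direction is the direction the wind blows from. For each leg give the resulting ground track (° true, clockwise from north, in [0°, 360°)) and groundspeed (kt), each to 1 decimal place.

Leg 1: heading 187.1°; drift +1.4° → track 188.5°, groundspeed 134.5 kt
Leg 2: heading 308.6°; drift -11.6° → track 297.0°, groundspeed 104.9 kt
Leg 3: heading 21.5°; drift +1.6° → track 23.1°, groundspeed 89.1 kt
Leg 4: heading 216.3°; drift -3.5° → track 212.8°, groundspeed 133.4 kt

Leg 1: track=188.5°, groundspeed=134.5 kt
Leg 2: track=297.0°, groundspeed=104.9 kt
Leg 3: track=23.1°, groundspeed=89.1 kt
Leg 4: track=212.8°, groundspeed=133.4 kt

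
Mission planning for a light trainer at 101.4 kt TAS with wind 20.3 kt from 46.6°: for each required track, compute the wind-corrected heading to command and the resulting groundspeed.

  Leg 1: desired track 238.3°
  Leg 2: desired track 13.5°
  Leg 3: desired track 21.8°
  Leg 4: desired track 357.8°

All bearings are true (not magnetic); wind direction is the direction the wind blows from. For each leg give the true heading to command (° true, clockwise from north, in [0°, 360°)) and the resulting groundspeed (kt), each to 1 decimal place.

Leg 1: heading=240.6°, groundspeed=121.2 kt
Leg 2: heading=19.8°, groundspeed=83.8 kt
Leg 3: heading=26.6°, groundspeed=82.6 kt
Leg 4: heading=6.5°, groundspeed=86.9 kt

Leg 1: desired track 238.3°; wind correction +2.3° → command heading 240.6°, groundspeed 121.2 kt
Leg 2: desired track 13.5°; wind correction +6.3° → command heading 19.8°, groundspeed 83.8 kt
Leg 3: desired track 21.8°; wind correction +4.8° → command heading 26.6°, groundspeed 82.6 kt
Leg 4: desired track 357.8°; wind correction +8.7° → command heading 6.5°, groundspeed 86.9 kt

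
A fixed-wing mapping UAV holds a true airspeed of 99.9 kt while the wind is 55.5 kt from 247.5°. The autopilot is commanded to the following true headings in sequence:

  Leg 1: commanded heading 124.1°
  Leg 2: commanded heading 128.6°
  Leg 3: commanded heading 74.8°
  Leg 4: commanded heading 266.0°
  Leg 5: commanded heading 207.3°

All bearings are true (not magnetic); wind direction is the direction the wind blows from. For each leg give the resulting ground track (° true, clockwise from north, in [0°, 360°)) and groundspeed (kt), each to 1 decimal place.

Leg 1: heading 124.1°; drift -19.6° → track 104.5°, groundspeed 138.4 kt
Leg 2: heading 128.6°; drift -21.0° → track 107.6°, groundspeed 135.7 kt
Leg 3: heading 74.8°; drift -2.6° → track 72.2°, groundspeed 155.1 kt
Leg 4: heading 266.0°; drift +20.4° → track 286.4°, groundspeed 50.4 kt
Leg 5: heading 207.3°; drift -31.9° → track 175.4°, groundspeed 67.8 kt

Leg 1: track=104.5°, groundspeed=138.4 kt
Leg 2: track=107.6°, groundspeed=135.7 kt
Leg 3: track=72.2°, groundspeed=155.1 kt
Leg 4: track=286.4°, groundspeed=50.4 kt
Leg 5: track=175.4°, groundspeed=67.8 kt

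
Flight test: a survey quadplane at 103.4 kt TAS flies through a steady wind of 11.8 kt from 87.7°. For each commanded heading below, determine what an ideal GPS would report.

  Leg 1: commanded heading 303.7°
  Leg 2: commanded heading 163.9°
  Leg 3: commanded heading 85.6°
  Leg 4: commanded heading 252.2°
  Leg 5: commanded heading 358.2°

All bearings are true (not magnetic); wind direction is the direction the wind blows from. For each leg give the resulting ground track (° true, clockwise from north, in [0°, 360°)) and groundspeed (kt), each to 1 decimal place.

Leg 1: heading 303.7°; drift -3.5° → track 300.2°, groundspeed 113.2 kt
Leg 2: heading 163.9°; drift +6.5° → track 170.4°, groundspeed 101.2 kt
Leg 3: heading 85.6°; drift -0.3° → track 85.3°, groundspeed 91.6 kt
Leg 4: heading 252.2°; drift +1.6° → track 253.8°, groundspeed 114.8 kt
Leg 5: heading 358.2°; drift -6.5° → track 351.7°, groundspeed 104.0 kt

Leg 1: track=300.2°, groundspeed=113.2 kt
Leg 2: track=170.4°, groundspeed=101.2 kt
Leg 3: track=85.3°, groundspeed=91.6 kt
Leg 4: track=253.8°, groundspeed=114.8 kt
Leg 5: track=351.7°, groundspeed=104.0 kt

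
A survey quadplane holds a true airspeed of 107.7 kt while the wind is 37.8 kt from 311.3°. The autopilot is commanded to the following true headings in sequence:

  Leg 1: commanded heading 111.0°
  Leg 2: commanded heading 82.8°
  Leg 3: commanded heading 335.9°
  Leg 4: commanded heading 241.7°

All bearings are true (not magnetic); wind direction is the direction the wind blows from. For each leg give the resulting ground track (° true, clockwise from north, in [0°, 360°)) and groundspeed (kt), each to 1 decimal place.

Leg 1: heading 111.0°; drift +5.2° → track 116.2°, groundspeed 143.8 kt
Leg 2: heading 82.8°; drift +12.0° → track 94.8°, groundspeed 135.7 kt
Leg 3: heading 335.9°; drift +12.1° → track 348.0°, groundspeed 75.0 kt
Leg 4: heading 241.7°; drift -20.5° → track 221.2°, groundspeed 100.9 kt

Leg 1: track=116.2°, groundspeed=143.8 kt
Leg 2: track=94.8°, groundspeed=135.7 kt
Leg 3: track=348.0°, groundspeed=75.0 kt
Leg 4: track=221.2°, groundspeed=100.9 kt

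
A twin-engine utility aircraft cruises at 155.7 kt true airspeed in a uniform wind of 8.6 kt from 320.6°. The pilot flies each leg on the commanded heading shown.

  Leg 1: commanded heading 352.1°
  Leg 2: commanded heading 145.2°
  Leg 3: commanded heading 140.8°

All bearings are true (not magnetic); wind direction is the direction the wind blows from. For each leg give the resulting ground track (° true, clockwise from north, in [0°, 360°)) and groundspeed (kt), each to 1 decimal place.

Leg 1: track=353.8°, groundspeed=148.4 kt
Leg 2: track=145.0°, groundspeed=164.3 kt
Leg 3: track=140.8°, groundspeed=164.3 kt

Leg 1: heading 352.1°; drift +1.7° → track 353.8°, groundspeed 148.4 kt
Leg 2: heading 145.2°; drift -0.2° → track 145.0°, groundspeed 164.3 kt
Leg 3: heading 140.8°; drift +0.0° → track 140.8°, groundspeed 164.3 kt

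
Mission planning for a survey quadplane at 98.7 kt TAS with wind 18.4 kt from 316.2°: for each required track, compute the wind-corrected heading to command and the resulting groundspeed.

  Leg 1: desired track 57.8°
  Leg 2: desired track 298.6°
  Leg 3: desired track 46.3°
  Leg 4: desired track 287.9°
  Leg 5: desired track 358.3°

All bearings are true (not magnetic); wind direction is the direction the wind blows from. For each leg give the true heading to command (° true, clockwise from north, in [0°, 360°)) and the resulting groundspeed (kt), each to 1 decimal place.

Leg 1: desired track 57.8°; wind correction -10.5° → command heading 47.3°, groundspeed 100.7 kt
Leg 2: desired track 298.6°; wind correction +3.2° → command heading 301.8°, groundspeed 81.0 kt
Leg 3: desired track 46.3°; wind correction -10.7° → command heading 35.6°, groundspeed 97.0 kt
Leg 4: desired track 287.9°; wind correction +5.1° → command heading 293.0°, groundspeed 82.1 kt
Leg 5: desired track 358.3°; wind correction -7.2° → command heading 351.1°, groundspeed 84.3 kt

Leg 1: heading=47.3°, groundspeed=100.7 kt
Leg 2: heading=301.8°, groundspeed=81.0 kt
Leg 3: heading=35.6°, groundspeed=97.0 kt
Leg 4: heading=293.0°, groundspeed=82.1 kt
Leg 5: heading=351.1°, groundspeed=84.3 kt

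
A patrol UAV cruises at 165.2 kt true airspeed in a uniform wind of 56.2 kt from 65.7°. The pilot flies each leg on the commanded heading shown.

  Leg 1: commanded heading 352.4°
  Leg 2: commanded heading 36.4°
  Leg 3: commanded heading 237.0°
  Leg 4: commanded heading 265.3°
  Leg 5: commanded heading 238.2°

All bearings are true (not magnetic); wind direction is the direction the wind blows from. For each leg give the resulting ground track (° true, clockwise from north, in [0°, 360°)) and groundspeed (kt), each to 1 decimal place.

Leg 1: track=332.5°, groundspeed=158.5 kt
Leg 2: track=23.1°, groundspeed=119.4 kt
Leg 3: track=239.2°, groundspeed=220.9 kt
Leg 4: track=260.4°, groundspeed=219.0 kt
Leg 5: track=240.1°, groundspeed=221.0 kt

Leg 1: heading 352.4°; drift -19.9° → track 332.5°, groundspeed 158.5 kt
Leg 2: heading 36.4°; drift -13.3° → track 23.1°, groundspeed 119.4 kt
Leg 3: heading 237.0°; drift +2.2° → track 239.2°, groundspeed 220.9 kt
Leg 4: heading 265.3°; drift -4.9° → track 260.4°, groundspeed 219.0 kt
Leg 5: heading 238.2°; drift +1.9° → track 240.1°, groundspeed 221.0 kt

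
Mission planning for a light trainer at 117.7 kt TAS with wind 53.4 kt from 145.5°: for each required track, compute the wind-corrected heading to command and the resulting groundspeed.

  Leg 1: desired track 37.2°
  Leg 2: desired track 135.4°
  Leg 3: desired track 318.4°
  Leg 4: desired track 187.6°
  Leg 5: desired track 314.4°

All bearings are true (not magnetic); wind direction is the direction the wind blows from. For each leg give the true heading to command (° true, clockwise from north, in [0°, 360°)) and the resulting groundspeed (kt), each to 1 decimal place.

Leg 1: desired track 37.2°; wind correction +25.5° → command heading 62.7°, groundspeed 123.0 kt
Leg 2: desired track 135.4°; wind correction +4.6° → command heading 140.0°, groundspeed 64.8 kt
Leg 3: desired track 318.4°; wind correction -3.2° → command heading 315.2°, groundspeed 170.5 kt
Leg 4: desired track 187.6°; wind correction -17.7° → command heading 169.9°, groundspeed 72.5 kt
Leg 5: desired track 314.4°; wind correction -5.0° → command heading 309.4°, groundspeed 169.7 kt

Leg 1: heading=62.7°, groundspeed=123.0 kt
Leg 2: heading=140.0°, groundspeed=64.8 kt
Leg 3: heading=315.2°, groundspeed=170.5 kt
Leg 4: heading=169.9°, groundspeed=72.5 kt
Leg 5: heading=309.4°, groundspeed=169.7 kt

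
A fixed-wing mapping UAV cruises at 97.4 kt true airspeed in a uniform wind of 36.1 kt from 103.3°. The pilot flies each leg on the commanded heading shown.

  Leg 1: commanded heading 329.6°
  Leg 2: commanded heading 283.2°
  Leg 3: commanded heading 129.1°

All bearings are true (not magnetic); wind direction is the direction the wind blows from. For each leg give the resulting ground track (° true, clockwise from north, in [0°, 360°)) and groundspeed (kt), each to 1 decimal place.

Leg 1: heading 329.6°; drift -12.0° → track 317.6°, groundspeed 125.1 kt
Leg 2: heading 283.2°; drift +0.0° → track 283.2°, groundspeed 133.5 kt
Leg 3: heading 129.1°; drift +13.6° → track 142.7°, groundspeed 66.8 kt

Leg 1: track=317.6°, groundspeed=125.1 kt
Leg 2: track=283.2°, groundspeed=133.5 kt
Leg 3: track=142.7°, groundspeed=66.8 kt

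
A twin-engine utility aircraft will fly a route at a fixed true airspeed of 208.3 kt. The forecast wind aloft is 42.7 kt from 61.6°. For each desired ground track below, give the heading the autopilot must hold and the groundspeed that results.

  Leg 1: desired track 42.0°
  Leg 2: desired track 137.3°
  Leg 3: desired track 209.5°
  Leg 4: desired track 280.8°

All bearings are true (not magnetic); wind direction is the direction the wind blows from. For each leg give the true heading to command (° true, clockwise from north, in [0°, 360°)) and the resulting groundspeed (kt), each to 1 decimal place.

Leg 1: desired track 42.0°; wind correction +3.9° → command heading 45.9°, groundspeed 167.6 kt
Leg 2: desired track 137.3°; wind correction -11.5° → command heading 125.8°, groundspeed 193.6 kt
Leg 3: desired track 209.5°; wind correction -6.3° → command heading 203.2°, groundspeed 243.2 kt
Leg 4: desired track 280.8°; wind correction +7.4° → command heading 288.2°, groundspeed 239.6 kt

Leg 1: heading=45.9°, groundspeed=167.6 kt
Leg 2: heading=125.8°, groundspeed=193.6 kt
Leg 3: heading=203.2°, groundspeed=243.2 kt
Leg 4: heading=288.2°, groundspeed=239.6 kt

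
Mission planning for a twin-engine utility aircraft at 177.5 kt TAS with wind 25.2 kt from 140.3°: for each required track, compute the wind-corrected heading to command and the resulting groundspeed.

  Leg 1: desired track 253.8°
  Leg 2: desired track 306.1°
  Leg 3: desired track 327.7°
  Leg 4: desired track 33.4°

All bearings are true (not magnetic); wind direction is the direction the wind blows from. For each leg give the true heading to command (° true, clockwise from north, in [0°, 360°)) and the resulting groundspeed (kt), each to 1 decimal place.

Leg 1: desired track 253.8°; wind correction -7.5° → command heading 246.3°, groundspeed 186.0 kt
Leg 2: desired track 306.1°; wind correction -2.0° → command heading 304.1°, groundspeed 201.8 kt
Leg 3: desired track 327.7°; wind correction +1.0° → command heading 328.7°, groundspeed 202.5 kt
Leg 4: desired track 33.4°; wind correction +7.8° → command heading 41.2°, groundspeed 183.2 kt

Leg 1: heading=246.3°, groundspeed=186.0 kt
Leg 2: heading=304.1°, groundspeed=201.8 kt
Leg 3: heading=328.7°, groundspeed=202.5 kt
Leg 4: heading=41.2°, groundspeed=183.2 kt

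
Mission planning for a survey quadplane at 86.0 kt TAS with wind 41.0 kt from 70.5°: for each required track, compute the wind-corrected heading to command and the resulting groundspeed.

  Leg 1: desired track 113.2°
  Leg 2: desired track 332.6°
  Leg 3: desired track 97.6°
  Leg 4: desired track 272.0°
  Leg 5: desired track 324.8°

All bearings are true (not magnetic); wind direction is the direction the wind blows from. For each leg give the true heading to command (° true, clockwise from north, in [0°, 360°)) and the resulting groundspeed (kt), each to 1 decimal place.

Leg 1: desired track 113.2°; wind correction -18.9° → command heading 94.3°, groundspeed 51.2 kt
Leg 2: desired track 332.6°; wind correction +28.2° → command heading 0.8°, groundspeed 81.4 kt
Leg 3: desired track 97.6°; wind correction -12.5° → command heading 85.1°, groundspeed 47.4 kt
Leg 4: desired track 272.0°; wind correction +10.1° → command heading 282.1°, groundspeed 122.8 kt
Leg 5: desired track 324.8°; wind correction +27.3° → command heading 352.1°, groundspeed 87.5 kt

Leg 1: heading=94.3°, groundspeed=51.2 kt
Leg 2: heading=0.8°, groundspeed=81.4 kt
Leg 3: heading=85.1°, groundspeed=47.4 kt
Leg 4: heading=282.1°, groundspeed=122.8 kt
Leg 5: heading=352.1°, groundspeed=87.5 kt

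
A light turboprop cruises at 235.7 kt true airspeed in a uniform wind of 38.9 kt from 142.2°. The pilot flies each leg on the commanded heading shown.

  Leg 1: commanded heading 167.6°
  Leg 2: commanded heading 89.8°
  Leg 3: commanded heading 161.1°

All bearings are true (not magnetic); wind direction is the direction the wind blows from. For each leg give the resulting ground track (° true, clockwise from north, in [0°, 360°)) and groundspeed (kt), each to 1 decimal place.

Leg 1: track=172.4°, groundspeed=201.3 kt
Leg 2: track=81.5°, groundspeed=214.2 kt
Leg 3: track=164.7°, groundspeed=199.3 kt

Leg 1: heading 167.6°; drift +4.8° → track 172.4°, groundspeed 201.3 kt
Leg 2: heading 89.8°; drift -8.3° → track 81.5°, groundspeed 214.2 kt
Leg 3: heading 161.1°; drift +3.6° → track 164.7°, groundspeed 199.3 kt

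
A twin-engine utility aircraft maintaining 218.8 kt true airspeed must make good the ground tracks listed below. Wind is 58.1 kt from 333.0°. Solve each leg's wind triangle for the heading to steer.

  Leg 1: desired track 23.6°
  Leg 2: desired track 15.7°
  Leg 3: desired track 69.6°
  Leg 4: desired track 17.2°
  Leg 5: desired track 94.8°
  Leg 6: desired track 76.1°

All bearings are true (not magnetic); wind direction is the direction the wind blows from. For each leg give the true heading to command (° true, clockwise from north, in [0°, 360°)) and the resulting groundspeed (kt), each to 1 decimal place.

Leg 1: heading=11.8°, groundspeed=177.3 kt
Leg 2: heading=5.3°, groundspeed=172.5 kt
Leg 3: heading=54.3°, groundspeed=217.7 kt
Leg 4: heading=6.5°, groundspeed=173.4 kt
Leg 5: heading=81.8°, groundspeed=243.8 kt
Leg 6: heading=61.1°, groundspeed=224.5 kt

Leg 1: desired track 23.6°; wind correction -11.8° → command heading 11.8°, groundspeed 177.3 kt
Leg 2: desired track 15.7°; wind correction -10.4° → command heading 5.3°, groundspeed 172.5 kt
Leg 3: desired track 69.6°; wind correction -15.3° → command heading 54.3°, groundspeed 217.7 kt
Leg 4: desired track 17.2°; wind correction -10.7° → command heading 6.5°, groundspeed 173.4 kt
Leg 5: desired track 94.8°; wind correction -13.0° → command heading 81.8°, groundspeed 243.8 kt
Leg 6: desired track 76.1°; wind correction -15.0° → command heading 61.1°, groundspeed 224.5 kt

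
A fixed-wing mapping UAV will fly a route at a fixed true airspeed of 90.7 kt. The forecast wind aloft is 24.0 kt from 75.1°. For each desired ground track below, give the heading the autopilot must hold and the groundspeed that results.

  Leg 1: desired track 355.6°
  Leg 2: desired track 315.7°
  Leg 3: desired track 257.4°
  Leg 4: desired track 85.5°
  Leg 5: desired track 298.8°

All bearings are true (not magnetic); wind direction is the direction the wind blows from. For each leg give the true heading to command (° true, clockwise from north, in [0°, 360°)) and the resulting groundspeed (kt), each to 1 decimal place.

Leg 1: desired track 355.6°; wind correction +15.1° → command heading 10.7°, groundspeed 83.2 kt
Leg 2: desired track 315.7°; wind correction +13.3° → command heading 329.0°, groundspeed 100.0 kt
Leg 3: desired track 257.4°; wind correction +0.6° → command heading 258.0°, groundspeed 114.7 kt
Leg 4: desired track 85.5°; wind correction -2.7° → command heading 82.8°, groundspeed 67.0 kt
Leg 5: desired track 298.8°; wind correction +10.5° → command heading 309.3°, groundspeed 106.5 kt

Leg 1: heading=10.7°, groundspeed=83.2 kt
Leg 2: heading=329.0°, groundspeed=100.0 kt
Leg 3: heading=258.0°, groundspeed=114.7 kt
Leg 4: heading=82.8°, groundspeed=67.0 kt
Leg 5: heading=309.3°, groundspeed=106.5 kt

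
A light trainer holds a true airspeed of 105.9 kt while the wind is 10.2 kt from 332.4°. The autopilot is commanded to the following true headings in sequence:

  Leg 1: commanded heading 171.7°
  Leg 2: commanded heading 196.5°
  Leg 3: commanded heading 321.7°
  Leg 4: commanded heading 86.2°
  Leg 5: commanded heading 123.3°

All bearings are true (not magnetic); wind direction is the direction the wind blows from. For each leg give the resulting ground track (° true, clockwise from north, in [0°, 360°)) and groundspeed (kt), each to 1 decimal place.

Leg 1: track=170.0°, groundspeed=115.6 kt
Leg 2: track=192.9°, groundspeed=113.4 kt
Leg 3: track=320.6°, groundspeed=95.9 kt
Leg 4: track=91.0°, groundspeed=110.4 kt
Leg 5: track=125.8°, groundspeed=114.9 kt

Leg 1: heading 171.7°; drift -1.7° → track 170.0°, groundspeed 115.6 kt
Leg 2: heading 196.5°; drift -3.6° → track 192.9°, groundspeed 113.4 kt
Leg 3: heading 321.7°; drift -1.1° → track 320.6°, groundspeed 95.9 kt
Leg 4: heading 86.2°; drift +4.8° → track 91.0°, groundspeed 110.4 kt
Leg 5: heading 123.3°; drift +2.5° → track 125.8°, groundspeed 114.9 kt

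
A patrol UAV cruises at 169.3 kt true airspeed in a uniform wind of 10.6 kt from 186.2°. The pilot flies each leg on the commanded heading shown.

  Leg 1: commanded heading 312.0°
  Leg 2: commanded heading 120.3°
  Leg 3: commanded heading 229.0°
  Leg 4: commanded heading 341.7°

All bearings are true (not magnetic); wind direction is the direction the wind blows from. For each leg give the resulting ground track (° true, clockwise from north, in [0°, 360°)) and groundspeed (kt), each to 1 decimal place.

Leg 1: track=314.8°, groundspeed=175.7 kt
Leg 2: track=116.9°, groundspeed=165.3 kt
Leg 3: track=231.6°, groundspeed=161.7 kt
Leg 4: track=343.1°, groundspeed=179.0 kt

Leg 1: heading 312.0°; drift +2.8° → track 314.8°, groundspeed 175.7 kt
Leg 2: heading 120.3°; drift -3.4° → track 116.9°, groundspeed 165.3 kt
Leg 3: heading 229.0°; drift +2.6° → track 231.6°, groundspeed 161.7 kt
Leg 4: heading 341.7°; drift +1.4° → track 343.1°, groundspeed 179.0 kt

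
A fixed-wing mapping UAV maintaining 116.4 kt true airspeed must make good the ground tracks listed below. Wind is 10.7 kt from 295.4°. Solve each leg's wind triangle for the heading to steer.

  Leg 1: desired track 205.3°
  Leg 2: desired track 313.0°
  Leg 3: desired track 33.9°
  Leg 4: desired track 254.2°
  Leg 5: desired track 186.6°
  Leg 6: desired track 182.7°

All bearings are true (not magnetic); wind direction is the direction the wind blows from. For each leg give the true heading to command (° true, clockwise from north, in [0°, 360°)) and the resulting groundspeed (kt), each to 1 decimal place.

Leg 1: heading=210.6°, groundspeed=115.9 kt
Leg 2: heading=311.4°, groundspeed=106.2 kt
Leg 3: heading=28.7°, groundspeed=117.5 kt
Leg 4: heading=257.7°, groundspeed=108.1 kt
Leg 5: heading=191.6°, groundspeed=119.4 kt
Leg 6: heading=187.6°, groundspeed=120.1 kt

Leg 1: desired track 205.3°; wind correction +5.3° → command heading 210.6°, groundspeed 115.9 kt
Leg 2: desired track 313.0°; wind correction -1.6° → command heading 311.4°, groundspeed 106.2 kt
Leg 3: desired track 33.9°; wind correction -5.2° → command heading 28.7°, groundspeed 117.5 kt
Leg 4: desired track 254.2°; wind correction +3.5° → command heading 257.7°, groundspeed 108.1 kt
Leg 5: desired track 186.6°; wind correction +5.0° → command heading 191.6°, groundspeed 119.4 kt
Leg 6: desired track 182.7°; wind correction +4.9° → command heading 187.6°, groundspeed 120.1 kt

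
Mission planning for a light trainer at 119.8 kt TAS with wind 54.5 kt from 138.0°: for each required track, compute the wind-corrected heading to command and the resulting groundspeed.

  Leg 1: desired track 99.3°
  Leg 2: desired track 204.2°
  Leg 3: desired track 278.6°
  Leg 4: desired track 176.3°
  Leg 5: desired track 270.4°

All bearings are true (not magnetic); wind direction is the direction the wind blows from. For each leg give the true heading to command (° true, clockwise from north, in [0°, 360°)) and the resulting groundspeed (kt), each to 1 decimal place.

Leg 1: desired track 99.3°; wind correction +16.5° → command heading 115.8°, groundspeed 72.3 kt
Leg 2: desired track 204.2°; wind correction -24.6° → command heading 179.6°, groundspeed 86.9 kt
Leg 3: desired track 278.6°; wind correction -16.8° → command heading 261.8°, groundspeed 156.8 kt
Leg 4: desired track 176.3°; wind correction -16.4° → command heading 159.9°, groundspeed 72.2 kt
Leg 5: desired track 270.4°; wind correction -19.6° → command heading 250.8°, groundspeed 149.6 kt

Leg 1: heading=115.8°, groundspeed=72.3 kt
Leg 2: heading=179.6°, groundspeed=86.9 kt
Leg 3: heading=261.8°, groundspeed=156.8 kt
Leg 4: heading=159.9°, groundspeed=72.2 kt
Leg 5: heading=250.8°, groundspeed=149.6 kt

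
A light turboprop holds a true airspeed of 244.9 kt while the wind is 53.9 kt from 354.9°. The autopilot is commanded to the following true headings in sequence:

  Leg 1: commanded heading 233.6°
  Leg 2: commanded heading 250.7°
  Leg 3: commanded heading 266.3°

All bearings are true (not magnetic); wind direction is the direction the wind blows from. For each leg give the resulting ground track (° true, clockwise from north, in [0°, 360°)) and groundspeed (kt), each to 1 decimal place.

Leg 1: heading 233.6°; drift -9.6° → track 224.0°, groundspeed 276.8 kt
Leg 2: heading 250.7°; drift -11.4° → track 239.3°, groundspeed 263.4 kt
Leg 3: heading 266.3°; drift -12.5° → track 253.8°, groundspeed 249.5 kt

Leg 1: track=224.0°, groundspeed=276.8 kt
Leg 2: track=239.3°, groundspeed=263.4 kt
Leg 3: track=253.8°, groundspeed=249.5 kt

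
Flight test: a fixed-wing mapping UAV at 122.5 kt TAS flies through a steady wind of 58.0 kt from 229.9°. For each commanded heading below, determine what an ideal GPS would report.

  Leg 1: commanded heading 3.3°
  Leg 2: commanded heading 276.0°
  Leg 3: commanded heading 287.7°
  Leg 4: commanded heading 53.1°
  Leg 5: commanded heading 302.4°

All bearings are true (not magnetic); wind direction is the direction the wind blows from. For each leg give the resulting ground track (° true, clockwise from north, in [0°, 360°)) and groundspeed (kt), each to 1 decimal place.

Leg 1: track=17.9°, groundspeed=167.7 kt
Leg 2: track=302.9°, groundspeed=92.3 kt
Leg 3: track=315.9°, groundspeed=103.9 kt
Leg 4: track=52.1°, groundspeed=180.4 kt
Leg 5: track=330.2°, groundspeed=118.7 kt

Leg 1: heading 3.3°; drift +14.6° → track 17.9°, groundspeed 167.7 kt
Leg 2: heading 276.0°; drift +26.9° → track 302.9°, groundspeed 92.3 kt
Leg 3: heading 287.7°; drift +28.2° → track 315.9°, groundspeed 103.9 kt
Leg 4: heading 53.1°; drift -1.0° → track 52.1°, groundspeed 180.4 kt
Leg 5: heading 302.4°; drift +27.8° → track 330.2°, groundspeed 118.7 kt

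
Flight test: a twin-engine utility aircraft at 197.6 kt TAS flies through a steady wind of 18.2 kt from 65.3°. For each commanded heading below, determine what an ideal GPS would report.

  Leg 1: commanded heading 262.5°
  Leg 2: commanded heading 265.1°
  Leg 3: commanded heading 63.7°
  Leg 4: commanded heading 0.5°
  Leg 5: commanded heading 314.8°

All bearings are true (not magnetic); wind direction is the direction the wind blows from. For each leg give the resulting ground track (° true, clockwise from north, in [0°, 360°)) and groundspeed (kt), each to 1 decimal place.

Leg 1: heading 262.5°; drift -1.4° → track 261.1°, groundspeed 215.1 kt
Leg 2: heading 265.1°; drift -1.6° → track 263.5°, groundspeed 214.8 kt
Leg 3: heading 63.7°; drift -0.2° → track 63.5°, groundspeed 179.4 kt
Leg 4: heading 0.5°; drift -5.0° → track 355.5°, groundspeed 190.6 kt
Leg 5: heading 314.8°; drift -4.8° → track 310.0°, groundspeed 204.7 kt

Leg 1: track=261.1°, groundspeed=215.1 kt
Leg 2: track=263.5°, groundspeed=214.8 kt
Leg 3: track=63.5°, groundspeed=179.4 kt
Leg 4: track=355.5°, groundspeed=190.6 kt
Leg 5: track=310.0°, groundspeed=204.7 kt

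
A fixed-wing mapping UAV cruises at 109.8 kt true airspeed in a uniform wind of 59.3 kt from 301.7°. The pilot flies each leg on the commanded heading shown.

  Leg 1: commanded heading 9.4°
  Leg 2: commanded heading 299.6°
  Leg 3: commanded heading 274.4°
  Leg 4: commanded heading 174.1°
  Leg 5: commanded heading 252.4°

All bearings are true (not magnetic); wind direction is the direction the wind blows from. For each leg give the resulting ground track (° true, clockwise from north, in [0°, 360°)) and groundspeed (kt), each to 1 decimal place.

Leg 1: track=41.5°, groundspeed=103.1 kt
Leg 2: track=297.1°, groundspeed=50.6 kt
Leg 3: track=248.9°, groundspeed=63.3 kt
Leg 4: track=156.3°, groundspeed=153.4 kt
Leg 5: track=220.1°, groundspeed=84.1 kt

Leg 1: heading 9.4°; drift +32.1° → track 41.5°, groundspeed 103.1 kt
Leg 2: heading 299.6°; drift -2.5° → track 297.1°, groundspeed 50.6 kt
Leg 3: heading 274.4°; drift -25.5° → track 248.9°, groundspeed 63.3 kt
Leg 4: heading 174.1°; drift -17.8° → track 156.3°, groundspeed 153.4 kt
Leg 5: heading 252.4°; drift -32.3° → track 220.1°, groundspeed 84.1 kt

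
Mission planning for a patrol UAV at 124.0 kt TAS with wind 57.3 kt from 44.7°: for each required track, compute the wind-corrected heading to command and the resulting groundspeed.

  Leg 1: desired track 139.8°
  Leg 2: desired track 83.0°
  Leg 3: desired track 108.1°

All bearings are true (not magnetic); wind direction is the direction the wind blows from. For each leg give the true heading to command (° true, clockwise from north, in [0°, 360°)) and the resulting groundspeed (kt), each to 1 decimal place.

Leg 1: heading=112.4°, groundspeed=115.2 kt
Leg 2: heading=66.4°, groundspeed=73.8 kt
Leg 3: heading=83.7°, groundspeed=87.3 kt

Leg 1: desired track 139.8°; wind correction -27.4° → command heading 112.4°, groundspeed 115.2 kt
Leg 2: desired track 83.0°; wind correction -16.6° → command heading 66.4°, groundspeed 73.8 kt
Leg 3: desired track 108.1°; wind correction -24.4° → command heading 83.7°, groundspeed 87.3 kt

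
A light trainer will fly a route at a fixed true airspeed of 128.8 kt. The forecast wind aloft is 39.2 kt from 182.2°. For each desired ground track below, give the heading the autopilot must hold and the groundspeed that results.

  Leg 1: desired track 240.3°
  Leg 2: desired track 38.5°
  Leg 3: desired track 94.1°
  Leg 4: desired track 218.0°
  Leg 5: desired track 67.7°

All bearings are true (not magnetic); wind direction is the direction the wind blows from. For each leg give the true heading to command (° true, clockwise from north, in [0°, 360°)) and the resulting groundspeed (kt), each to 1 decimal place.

Leg 1: desired track 240.3°; wind correction -15.0° → command heading 225.3°, groundspeed 103.7 kt
Leg 2: desired track 38.5°; wind correction +10.4° → command heading 48.9°, groundspeed 158.3 kt
Leg 3: desired track 94.1°; wind correction +17.7° → command heading 111.8°, groundspeed 121.4 kt
Leg 4: desired track 218.0°; wind correction -10.3° → command heading 207.7°, groundspeed 94.9 kt
Leg 5: desired track 67.7°; wind correction +16.1° → command heading 83.8°, groundspeed 140.0 kt

Leg 1: heading=225.3°, groundspeed=103.7 kt
Leg 2: heading=48.9°, groundspeed=158.3 kt
Leg 3: heading=111.8°, groundspeed=121.4 kt
Leg 4: heading=207.7°, groundspeed=94.9 kt
Leg 5: heading=83.8°, groundspeed=140.0 kt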